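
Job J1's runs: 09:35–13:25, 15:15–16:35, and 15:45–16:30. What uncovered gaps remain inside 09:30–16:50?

After merging, the occupied span is 09:35-13:25, 15:15-16:35.
Complement within 09:30-16:50: 09:30-09:35, 13:25-15:15, 16:35-16:50.

09:30-09:35, 13:25-15:15, 16:35-16:50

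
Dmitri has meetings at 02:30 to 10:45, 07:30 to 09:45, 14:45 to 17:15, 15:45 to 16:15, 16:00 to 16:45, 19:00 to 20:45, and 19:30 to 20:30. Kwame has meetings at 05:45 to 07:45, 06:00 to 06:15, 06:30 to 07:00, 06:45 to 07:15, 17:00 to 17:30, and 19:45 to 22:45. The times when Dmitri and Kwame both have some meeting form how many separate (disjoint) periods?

3

Merge the first list: 02:30–10:45, 14:45–17:15, 19:00–20:45.
Merge the second list: 05:45–07:45, 17:00–17:30, 19:45–22:45.
A ∩ B = 05:45–07:45, 17:00–17:15, 19:45–20:45.
That is 3 disjoint pieces.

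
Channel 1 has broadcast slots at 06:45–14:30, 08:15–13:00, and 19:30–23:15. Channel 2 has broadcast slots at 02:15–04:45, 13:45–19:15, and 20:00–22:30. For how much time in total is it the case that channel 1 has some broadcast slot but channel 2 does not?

First set merges to 06:45-14:30, 19:30-23:15.
A \ B = 06:45-13:45, 19:30-20:00, 22:30-23:15.
Total: 7 h + 30 min + 45 min = 8 h 15 min.

8 h 15 min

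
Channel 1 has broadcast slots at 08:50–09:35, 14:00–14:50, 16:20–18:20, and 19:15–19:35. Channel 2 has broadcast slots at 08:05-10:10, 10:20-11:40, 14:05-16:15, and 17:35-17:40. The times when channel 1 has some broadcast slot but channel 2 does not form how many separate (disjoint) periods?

A \ B = 14:00–14:05, 16:20–17:35, 17:40–18:20, 19:15–19:35.
That is 4 disjoint pieces.

4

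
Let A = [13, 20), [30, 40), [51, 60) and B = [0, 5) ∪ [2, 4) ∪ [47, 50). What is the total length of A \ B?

26

Second set merges to [0, 5), [47, 50).
A \ B = [13, 20), [30, 40), [51, 60).
Total: 7 + 10 + 9 = 26.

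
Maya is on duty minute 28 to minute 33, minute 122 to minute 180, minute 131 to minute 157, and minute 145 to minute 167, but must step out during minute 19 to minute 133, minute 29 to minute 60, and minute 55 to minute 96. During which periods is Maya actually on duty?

A, merged: minute 28 to minute 33, minute 122 to minute 180.
B, merged: minute 19 to minute 133.
minute 28 to minute 33: entirely removed.
minute 122 to minute 180 \ B = minute 133 to minute 180.

minute 133 to minute 180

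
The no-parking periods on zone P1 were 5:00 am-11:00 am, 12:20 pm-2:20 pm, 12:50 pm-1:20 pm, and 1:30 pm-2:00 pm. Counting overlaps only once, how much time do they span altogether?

8 h

Merged: 5:00 am–11:00 am, 12:20 pm–2:20 pm.
Lengths: 6 h + 2 h = 8 h.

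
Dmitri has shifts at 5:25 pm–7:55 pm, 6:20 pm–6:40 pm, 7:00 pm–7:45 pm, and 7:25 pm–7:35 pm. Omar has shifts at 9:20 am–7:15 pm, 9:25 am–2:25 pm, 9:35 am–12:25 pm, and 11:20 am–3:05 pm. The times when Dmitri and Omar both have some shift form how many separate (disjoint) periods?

1

First set merges to 5:25 pm–7:55 pm.
Second set merges to 9:20 am–7:15 pm.
A ∩ B = 5:25 pm–7:15 pm.
That is 1 disjoint piece.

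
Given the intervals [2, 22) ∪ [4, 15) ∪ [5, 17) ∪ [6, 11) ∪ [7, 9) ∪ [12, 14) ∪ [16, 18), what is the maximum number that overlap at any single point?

Sweep endpoints in order; track running count of active intervals.
Peak of 5 reached at 7.

5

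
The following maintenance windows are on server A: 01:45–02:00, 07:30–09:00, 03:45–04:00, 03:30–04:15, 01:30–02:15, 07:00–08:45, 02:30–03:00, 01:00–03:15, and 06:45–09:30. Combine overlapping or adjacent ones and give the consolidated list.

Sort by start: 01:00-03:15, 01:30-02:15, 01:45-02:00, 02:30-03:00, 03:30-04:15, 03:45-04:00, 06:45-09:30, 07:00-08:45, 07:30-09:00.
01:30-02:15 overlaps/touches 01:00-03:15 → extend to 01:00-03:15.
01:45-02:00 overlaps/touches 01:00-03:15 → extend to 01:00-03:15.
02:30-03:00 overlaps/touches 01:00-03:15 → extend to 01:00-03:15.
03:30-04:15 is disjoint → start new block.
03:45-04:00 overlaps/touches 03:30-04:15 → extend to 03:30-04:15.
06:45-09:30 is disjoint → start new block.
07:00-08:45 overlaps/touches 06:45-09:30 → extend to 06:45-09:30.
07:30-09:00 overlaps/touches 06:45-09:30 → extend to 06:45-09:30.

01:00-03:15, 03:30-04:15, 06:45-09:30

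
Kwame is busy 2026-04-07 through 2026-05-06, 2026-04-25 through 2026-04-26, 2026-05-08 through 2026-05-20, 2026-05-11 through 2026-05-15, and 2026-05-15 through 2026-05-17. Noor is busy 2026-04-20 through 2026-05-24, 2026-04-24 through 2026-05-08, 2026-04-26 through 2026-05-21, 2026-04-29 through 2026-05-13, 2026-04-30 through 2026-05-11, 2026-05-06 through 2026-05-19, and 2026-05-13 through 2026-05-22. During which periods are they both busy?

Merge the first list: 2026-04-07 through 2026-05-06, 2026-05-08 through 2026-05-20.
Merge the second list: 2026-04-20 through 2026-05-24.
2026-04-07 through 2026-05-06 ∩ B → 2026-04-20 through 2026-05-06.
2026-05-08 through 2026-05-20 ∩ B → 2026-05-08 through 2026-05-20.

2026-04-20 through 2026-05-06, 2026-05-08 through 2026-05-20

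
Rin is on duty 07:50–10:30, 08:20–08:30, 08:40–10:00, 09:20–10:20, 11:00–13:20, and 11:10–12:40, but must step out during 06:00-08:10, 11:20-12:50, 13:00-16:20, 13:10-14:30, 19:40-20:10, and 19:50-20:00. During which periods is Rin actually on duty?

Merge the first list: 07:50–10:30, 11:00–13:20.
Merge the second list: 06:00–08:10, 11:20–12:50, 13:00–16:20, 19:40–20:10.
07:50–10:30 \ B = 08:10–10:30.
11:00–13:20 \ B = 11:00–11:20, 12:50–13:00.

08:10–10:30, 11:00–11:20, 12:50–13:00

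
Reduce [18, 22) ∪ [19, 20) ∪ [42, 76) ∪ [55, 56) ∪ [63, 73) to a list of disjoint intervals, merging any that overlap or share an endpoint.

[18, 22) ∪ [42, 76)

[19, 20) overlaps/touches [18, 22) → extend to [18, 22).
[42, 76) is disjoint → start new block.
[55, 56) overlaps/touches [42, 76) → extend to [42, 76).
[63, 73) overlaps/touches [42, 76) → extend to [42, 76).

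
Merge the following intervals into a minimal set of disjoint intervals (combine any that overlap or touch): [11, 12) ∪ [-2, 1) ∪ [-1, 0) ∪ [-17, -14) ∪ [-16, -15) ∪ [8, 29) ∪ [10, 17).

[-17, -14) ∪ [-2, 1) ∪ [8, 29)

Sort by start: [-17, -14), [-16, -15), [-2, 1), [-1, 0), [8, 29), [10, 17), [11, 12).
[-16, -15) overlaps/touches [-17, -14) → extend to [-17, -14).
[-2, 1) is disjoint → start new block.
[-1, 0) overlaps/touches [-2, 1) → extend to [-2, 1).
[8, 29) is disjoint → start new block.
[10, 17) overlaps/touches [8, 29) → extend to [8, 29).
[11, 12) overlaps/touches [8, 29) → extend to [8, 29).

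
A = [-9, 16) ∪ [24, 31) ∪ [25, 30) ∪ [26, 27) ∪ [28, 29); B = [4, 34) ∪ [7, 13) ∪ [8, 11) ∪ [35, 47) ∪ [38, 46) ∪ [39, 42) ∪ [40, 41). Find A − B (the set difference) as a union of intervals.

[-9, 4)

First set merges to [-9, 16), [24, 31).
Second set merges to [4, 34), [35, 47).
[-9, 16) minus B → [-9, 4).
[24, 31): fully covered by B → removed.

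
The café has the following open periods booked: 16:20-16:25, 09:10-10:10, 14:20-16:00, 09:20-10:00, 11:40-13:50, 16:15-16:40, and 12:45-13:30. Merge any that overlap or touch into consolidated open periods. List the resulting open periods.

Sort by start: 09:10–10:10, 09:20–10:00, 11:40–13:50, 12:45–13:30, 14:20–16:00, 16:15–16:40, 16:20–16:25.
09:20–10:00 overlaps/touches 09:10–10:10 → extend to 09:10–10:10.
11:40–13:50 is disjoint → start new block.
12:45–13:30 overlaps/touches 11:40–13:50 → extend to 11:40–13:50.
14:20–16:00 is disjoint → start new block.
16:15–16:40 is disjoint → start new block.
16:20–16:25 overlaps/touches 16:15–16:40 → extend to 16:15–16:40.

09:10–10:10, 11:40–13:50, 14:20–16:00, 16:15–16:40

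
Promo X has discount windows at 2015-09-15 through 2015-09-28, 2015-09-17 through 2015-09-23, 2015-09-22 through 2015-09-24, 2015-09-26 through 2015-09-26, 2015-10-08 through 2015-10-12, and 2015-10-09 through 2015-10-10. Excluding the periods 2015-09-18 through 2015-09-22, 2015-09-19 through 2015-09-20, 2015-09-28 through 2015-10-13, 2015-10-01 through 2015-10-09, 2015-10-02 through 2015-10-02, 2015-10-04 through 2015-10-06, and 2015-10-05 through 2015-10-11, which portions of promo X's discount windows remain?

2015-09-15 through 2015-09-17, 2015-09-23 through 2015-09-27

Merge the first list: 2015-09-15 through 2015-09-28, 2015-10-08 through 2015-10-12.
Merge the second list: 2015-09-18 through 2015-09-22, 2015-09-28 through 2015-10-13.
2015-09-15 through 2015-09-28 minus B → 2015-09-15 through 2015-09-17, 2015-09-23 through 2015-09-27.
2015-10-08 through 2015-10-12: fully covered by B → removed.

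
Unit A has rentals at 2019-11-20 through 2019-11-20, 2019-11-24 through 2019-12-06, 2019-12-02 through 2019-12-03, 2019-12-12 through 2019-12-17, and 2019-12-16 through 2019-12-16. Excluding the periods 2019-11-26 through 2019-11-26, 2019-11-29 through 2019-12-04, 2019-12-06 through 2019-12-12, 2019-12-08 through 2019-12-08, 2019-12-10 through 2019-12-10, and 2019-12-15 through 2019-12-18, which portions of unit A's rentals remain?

Merge the first list: 2019-11-20 through 2019-11-20, 2019-11-24 through 2019-12-06, 2019-12-12 through 2019-12-17.
Merge the second list: 2019-11-26 through 2019-11-26, 2019-11-29 through 2019-12-04, 2019-12-06 through 2019-12-12, 2019-12-15 through 2019-12-18.
2019-11-20 through 2019-11-20 is untouched.
2019-11-24 through 2019-12-06 with B removed leaves 2019-11-24 through 2019-11-25, 2019-11-27 through 2019-11-28, 2019-12-05 through 2019-12-05.
2019-12-12 through 2019-12-17 with B removed leaves 2019-12-13 through 2019-12-14.

2019-11-20 through 2019-11-20, 2019-11-24 through 2019-11-25, 2019-11-27 through 2019-11-28, 2019-12-05 through 2019-12-05, 2019-12-13 through 2019-12-14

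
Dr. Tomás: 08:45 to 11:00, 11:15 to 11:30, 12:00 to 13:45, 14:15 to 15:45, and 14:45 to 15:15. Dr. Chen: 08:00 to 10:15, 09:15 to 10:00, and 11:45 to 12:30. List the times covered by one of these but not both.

08:00–08:45, 10:15–11:00, 11:15–11:30, 11:45–12:00, 12:30–13:45, 14:15–15:45

Merge the first list: 08:45–11:00, 11:15–11:30, 12:00–13:45, 14:15–15:45.
Merge the second list: 08:00–10:15, 11:45–12:30.
A but not B: 10:15–11:00, 11:15–11:30, 12:30–13:45, 14:15–15:45.
B but not A: 08:00–08:45, 11:45–12:00.
Combining gives A △ B.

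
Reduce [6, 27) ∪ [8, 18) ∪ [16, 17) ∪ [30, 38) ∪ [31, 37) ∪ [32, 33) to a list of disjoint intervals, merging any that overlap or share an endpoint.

[6, 27) ∪ [30, 38)

[8, 18) overlaps/touches [6, 27) → extend to [6, 27).
[16, 17) overlaps/touches [6, 27) → extend to [6, 27).
[30, 38) is disjoint → start new block.
[31, 37) overlaps/touches [30, 38) → extend to [30, 38).
[32, 33) overlaps/touches [30, 38) → extend to [30, 38).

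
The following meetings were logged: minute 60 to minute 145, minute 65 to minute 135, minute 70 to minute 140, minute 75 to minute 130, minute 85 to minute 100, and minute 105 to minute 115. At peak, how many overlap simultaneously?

Walk the sorted start/end points keeping a running depth.
The depth first hits 5 at minute 85.

5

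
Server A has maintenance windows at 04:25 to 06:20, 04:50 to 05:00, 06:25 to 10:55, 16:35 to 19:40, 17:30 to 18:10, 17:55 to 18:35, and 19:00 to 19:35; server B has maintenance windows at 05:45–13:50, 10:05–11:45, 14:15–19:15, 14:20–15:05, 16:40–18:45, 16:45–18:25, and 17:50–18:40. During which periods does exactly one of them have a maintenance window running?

04:25–05:45, 06:20–06:25, 10:55–13:50, 14:15–16:35, 19:15–19:40

A, merged: 04:25–06:20, 06:25–10:55, 16:35–19:40.
B, merged: 05:45–13:50, 14:15–19:15.
A \ B = 04:25–05:45, 19:15–19:40.
B \ A = 06:20–06:25, 10:55–13:50, 14:15–16:35.
Union of the two gives the symmetric difference.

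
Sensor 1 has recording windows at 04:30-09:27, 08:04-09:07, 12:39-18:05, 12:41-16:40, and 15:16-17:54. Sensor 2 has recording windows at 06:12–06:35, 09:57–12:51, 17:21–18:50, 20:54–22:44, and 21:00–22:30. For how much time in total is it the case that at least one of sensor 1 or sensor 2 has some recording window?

15 h 40 min

First set merges to 04:30-09:27, 12:39-18:05.
Second set merges to 06:12-06:35, 09:57-12:51, 17:21-18:50, 20:54-22:44.
A ∪ B = 04:30-09:27, 09:57-18:50, 20:54-22:44.
Total: 4 h 57 min + 8 h 53 min + 1 h 50 min = 15 h 40 min.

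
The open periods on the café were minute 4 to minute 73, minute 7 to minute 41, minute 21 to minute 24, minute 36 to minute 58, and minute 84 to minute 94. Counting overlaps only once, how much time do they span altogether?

79 minutes

Merged: minute 4 to minute 73, minute 84 to minute 94.
Lengths: 69 minutes + 10 minutes = 79 minutes.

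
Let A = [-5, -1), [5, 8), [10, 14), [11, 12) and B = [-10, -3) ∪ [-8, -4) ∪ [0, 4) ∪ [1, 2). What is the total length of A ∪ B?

20

First set merges to [-5, -1), [5, 8), [10, 14).
Second set merges to [-10, -3), [0, 4).
A ∪ B = [-10, -1), [0, 4), [5, 8), [10, 14).
Total: 9 + 4 + 3 + 4 = 20.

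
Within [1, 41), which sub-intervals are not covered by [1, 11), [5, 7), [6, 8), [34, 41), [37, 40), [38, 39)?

[11, 34)

Covered (merged): [1, 11), [34, 41).
Uncovered inside [1, 41): [11, 34).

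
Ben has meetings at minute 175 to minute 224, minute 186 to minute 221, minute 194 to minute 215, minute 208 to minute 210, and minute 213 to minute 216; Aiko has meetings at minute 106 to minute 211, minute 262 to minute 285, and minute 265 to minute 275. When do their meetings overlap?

minute 175 to minute 211

Merge the first list: minute 175 to minute 224.
Merge the second list: minute 106 to minute 211, minute 262 to minute 285.
minute 175 to minute 224 overlaps B on minute 175 to minute 211.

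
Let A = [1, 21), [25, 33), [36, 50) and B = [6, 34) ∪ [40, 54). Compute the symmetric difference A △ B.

[1, 6) ∪ [21, 25) ∪ [33, 34) ∪ [36, 40) ∪ [50, 54)

Only in the first: [1, 6), [36, 40).
Only in the second: [21, 25), [33, 34), [50, 54).
Together these are the periods covered by exactly one.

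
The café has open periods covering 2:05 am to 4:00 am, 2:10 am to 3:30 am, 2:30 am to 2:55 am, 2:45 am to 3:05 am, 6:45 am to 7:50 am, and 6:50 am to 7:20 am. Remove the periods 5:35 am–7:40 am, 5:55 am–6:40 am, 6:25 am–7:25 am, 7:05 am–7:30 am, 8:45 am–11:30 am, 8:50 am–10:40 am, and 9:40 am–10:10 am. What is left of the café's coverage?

2:05 am–4:00 am, 7:40 am–7:50 am

A, merged: 2:05 am–4:00 am, 6:45 am–7:50 am.
B, merged: 5:35 am–7:40 am, 8:45 am–11:30 am.
2:05 am–4:00 am: nothing removed.
6:45 am–7:50 am \ B = 7:40 am–7:50 am.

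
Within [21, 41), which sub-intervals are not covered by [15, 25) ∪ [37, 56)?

[25, 37)

Covered (merged): [15, 25), [37, 56).
Uncovered inside [21, 41): [25, 37).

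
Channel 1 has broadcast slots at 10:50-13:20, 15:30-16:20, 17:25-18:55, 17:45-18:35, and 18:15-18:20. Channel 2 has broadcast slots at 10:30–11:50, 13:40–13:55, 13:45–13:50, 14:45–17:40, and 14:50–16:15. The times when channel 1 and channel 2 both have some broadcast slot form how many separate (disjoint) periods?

A, merged: 10:50–13:20, 15:30–16:20, 17:25–18:55.
B, merged: 10:30–11:50, 13:40–13:55, 14:45–17:40.
A ∩ B = 10:50–11:50, 15:30–16:20, 17:25–17:40.
That is 3 disjoint pieces.

3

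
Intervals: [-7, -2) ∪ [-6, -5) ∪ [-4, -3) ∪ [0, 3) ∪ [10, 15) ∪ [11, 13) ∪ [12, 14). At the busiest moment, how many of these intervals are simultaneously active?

Sweep endpoints in order; track running count of active intervals.
Peak of 3 reached at 12.

3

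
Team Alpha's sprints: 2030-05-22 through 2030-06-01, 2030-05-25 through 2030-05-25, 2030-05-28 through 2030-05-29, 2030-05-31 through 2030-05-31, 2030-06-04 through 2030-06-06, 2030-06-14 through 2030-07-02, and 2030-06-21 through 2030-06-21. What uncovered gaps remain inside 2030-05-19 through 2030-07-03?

2030-05-19 through 2030-05-21, 2030-06-02 through 2030-06-03, 2030-06-07 through 2030-06-13, 2030-07-03 through 2030-07-03

The merged coverage is 2030-05-22 through 2030-06-01, 2030-06-04 through 2030-06-06, 2030-06-14 through 2030-07-02.
Complement within 2030-05-19 through 2030-07-03: 2030-05-19 through 2030-05-21, 2030-06-02 through 2030-06-03, 2030-06-07 through 2030-06-13, 2030-07-03 through 2030-07-03.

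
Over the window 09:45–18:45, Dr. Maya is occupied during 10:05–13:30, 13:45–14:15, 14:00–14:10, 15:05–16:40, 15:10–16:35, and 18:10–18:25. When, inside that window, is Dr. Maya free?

The merged coverage is 10:05–13:30, 13:45–14:15, 15:05–16:40, 18:10–18:25.
Complement within 09:45–18:45: 09:45–10:05, 13:30–13:45, 14:15–15:05, 16:40–18:10, 18:25–18:45.

09:45–10:05, 13:30–13:45, 14:15–15:05, 16:40–18:10, 18:25–18:45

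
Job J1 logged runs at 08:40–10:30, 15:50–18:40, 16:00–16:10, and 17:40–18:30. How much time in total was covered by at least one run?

4 h 40 min

Merged: 08:40–10:30, 15:50–18:40.
Lengths: 1 h 50 min + 2 h 50 min = 4 h 40 min.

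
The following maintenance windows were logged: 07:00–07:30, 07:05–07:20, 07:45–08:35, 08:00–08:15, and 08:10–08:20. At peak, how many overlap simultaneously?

At 08:10, 3 of the intervals are simultaneously active.
No point has more.

3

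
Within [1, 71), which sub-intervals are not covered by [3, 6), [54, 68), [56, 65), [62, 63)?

The merged coverage is [3, 6), [54, 68).
Uncovered inside [1, 71): [1, 3), [6, 54), [68, 71).

[1, 3) ∪ [6, 54) ∪ [68, 71)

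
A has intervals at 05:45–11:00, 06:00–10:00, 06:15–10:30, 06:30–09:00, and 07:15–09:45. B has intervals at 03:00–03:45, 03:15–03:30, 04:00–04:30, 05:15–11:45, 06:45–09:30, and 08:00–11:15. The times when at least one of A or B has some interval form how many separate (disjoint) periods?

Merge the first list: 05:45-11:00.
Merge the second list: 03:00-03:45, 04:00-04:30, 05:15-11:45.
A ∪ B = 03:00-03:45, 04:00-04:30, 05:15-11:45.
That is 3 disjoint pieces.

3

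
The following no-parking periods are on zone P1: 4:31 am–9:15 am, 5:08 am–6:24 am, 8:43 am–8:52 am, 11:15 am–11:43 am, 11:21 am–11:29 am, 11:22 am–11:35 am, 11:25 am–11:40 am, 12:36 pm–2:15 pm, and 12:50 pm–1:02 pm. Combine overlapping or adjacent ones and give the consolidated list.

5:08 am-6:24 am overlaps/touches 4:31 am-9:15 am → extend to 4:31 am-9:15 am.
8:43 am-8:52 am overlaps/touches 4:31 am-9:15 am → extend to 4:31 am-9:15 am.
11:15 am-11:43 am is disjoint → start new block.
11:21 am-11:29 am overlaps/touches 11:15 am-11:43 am → extend to 11:15 am-11:43 am.
11:22 am-11:35 am overlaps/touches 11:15 am-11:43 am → extend to 11:15 am-11:43 am.
11:25 am-11:40 am overlaps/touches 11:15 am-11:43 am → extend to 11:15 am-11:43 am.
12:36 pm-2:15 pm is disjoint → start new block.
12:50 pm-1:02 pm overlaps/touches 12:36 pm-2:15 pm → extend to 12:36 pm-2:15 pm.

4:31 am-9:15 am, 11:15 am-11:43 am, 12:36 pm-2:15 pm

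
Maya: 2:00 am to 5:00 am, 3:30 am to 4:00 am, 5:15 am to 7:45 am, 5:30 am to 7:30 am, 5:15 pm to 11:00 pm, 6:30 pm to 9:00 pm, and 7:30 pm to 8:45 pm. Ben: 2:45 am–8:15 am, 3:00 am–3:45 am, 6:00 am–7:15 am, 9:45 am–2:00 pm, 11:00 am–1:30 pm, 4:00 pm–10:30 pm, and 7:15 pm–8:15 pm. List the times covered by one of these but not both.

2:00 am-2:45 am, 5:00 am-5:15 am, 7:45 am-8:15 am, 9:45 am-2:00 pm, 4:00 pm-5:15 pm, 10:30 pm-11:00 pm

A, merged: 2:00 am-5:00 am, 5:15 am-7:45 am, 5:15 pm-11:00 pm.
B, merged: 2:45 am-8:15 am, 9:45 am-2:00 pm, 4:00 pm-10:30 pm.
A \ B = 2:00 am-2:45 am, 10:30 pm-11:00 pm.
B \ A = 5:00 am-5:15 am, 7:45 am-8:15 am, 9:45 am-2:00 pm, 4:00 pm-5:15 pm.
Union of the two gives the symmetric difference.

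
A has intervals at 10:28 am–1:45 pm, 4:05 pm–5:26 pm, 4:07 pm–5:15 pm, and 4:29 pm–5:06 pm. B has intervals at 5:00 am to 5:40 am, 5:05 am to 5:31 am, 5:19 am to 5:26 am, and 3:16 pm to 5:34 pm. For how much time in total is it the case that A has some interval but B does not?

3 h 17 min

First set merges to 10:28 am–1:45 pm, 4:05 pm–5:26 pm.
Second set merges to 5:00 am–5:40 am, 3:16 pm–5:34 pm.
A \ B = 10:28 am–1:45 pm.
Total: 3 h 17 min.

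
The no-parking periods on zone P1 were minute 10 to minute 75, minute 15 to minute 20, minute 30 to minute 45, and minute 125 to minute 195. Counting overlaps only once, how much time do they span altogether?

135 minutes

Merged: minute 10 to minute 75, minute 125 to minute 195.
Lengths: 65 minutes + 70 minutes = 135 minutes.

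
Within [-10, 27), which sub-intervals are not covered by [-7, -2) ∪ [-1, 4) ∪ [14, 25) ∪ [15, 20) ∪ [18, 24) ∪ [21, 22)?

Covered (merged): [-7, -2), [-1, 4), [14, 25).
Uncovered inside [-10, 27): [-10, -7), [-2, -1), [4, 14), [25, 27).

[-10, -7) ∪ [-2, -1) ∪ [4, 14) ∪ [25, 27)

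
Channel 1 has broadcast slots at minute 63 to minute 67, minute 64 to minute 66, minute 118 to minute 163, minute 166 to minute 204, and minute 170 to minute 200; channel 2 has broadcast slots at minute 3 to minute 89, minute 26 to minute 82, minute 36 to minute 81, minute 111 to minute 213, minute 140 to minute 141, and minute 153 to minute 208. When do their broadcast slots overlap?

Merge the first list: minute 63 to minute 67, minute 118 to minute 163, minute 166 to minute 204.
Merge the second list: minute 3 to minute 89, minute 111 to minute 213.
minute 63 to minute 67 meets the second set on minute 63 to minute 67.
minute 118 to minute 163 meets the second set on minute 118 to minute 163.
minute 166 to minute 204 meets the second set on minute 166 to minute 204.

minute 63 to minute 67, minute 118 to minute 163, minute 166 to minute 204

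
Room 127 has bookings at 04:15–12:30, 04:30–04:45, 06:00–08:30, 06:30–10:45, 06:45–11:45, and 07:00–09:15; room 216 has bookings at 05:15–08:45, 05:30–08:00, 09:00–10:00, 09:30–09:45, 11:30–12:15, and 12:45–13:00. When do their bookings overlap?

05:15-08:45, 09:00-10:00, 11:30-12:15

A, merged: 04:15-12:30.
B, merged: 05:15-08:45, 09:00-10:00, 11:30-12:15, 12:45-13:00.
04:15-12:30 ∩ B → 05:15-08:45, 09:00-10:00, 11:30-12:15.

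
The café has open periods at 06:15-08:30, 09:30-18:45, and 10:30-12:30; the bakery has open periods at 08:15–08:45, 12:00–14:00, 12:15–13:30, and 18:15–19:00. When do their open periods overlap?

08:15–08:30, 12:00–14:00, 18:15–18:45

First set merges to 06:15–08:30, 09:30–18:45.
Second set merges to 08:15–08:45, 12:00–14:00, 18:15–19:00.
06:15–08:30 overlaps B on 08:15–08:30.
09:30–18:45 overlaps B on 12:00–14:00, 18:15–18:45.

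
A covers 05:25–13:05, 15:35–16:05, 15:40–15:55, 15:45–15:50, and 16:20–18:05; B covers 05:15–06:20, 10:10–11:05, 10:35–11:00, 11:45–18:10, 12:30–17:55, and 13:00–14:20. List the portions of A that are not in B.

First set merges to 05:25–13:05, 15:35–16:05, 16:20–18:05.
Second set merges to 05:15–06:20, 10:10–11:05, 11:45–18:10.
05:25–13:05 \ B = 06:20–10:10, 11:05–11:45.
15:35–16:05: entirely removed.
16:20–18:05: entirely removed.

06:20–10:10, 11:05–11:45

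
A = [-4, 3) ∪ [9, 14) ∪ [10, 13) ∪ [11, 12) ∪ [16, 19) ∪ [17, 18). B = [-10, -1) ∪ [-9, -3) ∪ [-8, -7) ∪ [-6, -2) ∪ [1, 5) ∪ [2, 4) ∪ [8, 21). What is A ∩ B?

[-4, -1) ∪ [1, 3) ∪ [9, 14) ∪ [16, 19)

First set merges to [-4, 3), [9, 14), [16, 19).
Second set merges to [-10, -1), [1, 5), [8, 21).
[-4, 3) overlaps B on [-4, -1), [1, 3).
[9, 14) overlaps B on [9, 14).
[16, 19) overlaps B on [16, 19).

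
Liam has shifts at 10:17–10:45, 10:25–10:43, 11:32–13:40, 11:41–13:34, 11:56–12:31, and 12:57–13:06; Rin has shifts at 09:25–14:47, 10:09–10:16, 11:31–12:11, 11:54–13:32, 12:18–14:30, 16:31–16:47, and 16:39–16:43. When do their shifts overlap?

10:17–10:45, 11:32–13:40

A, merged: 10:17–10:45, 11:32–13:40.
B, merged: 09:25–14:47, 16:31–16:47.
10:17–10:45 overlaps B on 10:17–10:45.
11:32–13:40 overlaps B on 11:32–13:40.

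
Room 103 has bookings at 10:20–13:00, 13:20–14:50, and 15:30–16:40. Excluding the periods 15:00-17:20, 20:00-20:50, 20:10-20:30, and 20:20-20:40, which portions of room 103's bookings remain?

10:20–13:00, 13:20–14:50

Merge the second list: 15:00–17:20, 20:00–20:50.
10:20–13:00 is untouched.
13:20–14:50 is untouched.
15:30–16:40 lies entirely inside B → drops out.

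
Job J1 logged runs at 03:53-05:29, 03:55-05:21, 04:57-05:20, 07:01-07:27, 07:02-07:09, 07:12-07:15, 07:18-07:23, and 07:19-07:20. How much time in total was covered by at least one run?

2 h 2 min

Merged: 03:53–05:29, 07:01–07:27.
Lengths: 1 h 36 min + 26 min = 2 h 2 min.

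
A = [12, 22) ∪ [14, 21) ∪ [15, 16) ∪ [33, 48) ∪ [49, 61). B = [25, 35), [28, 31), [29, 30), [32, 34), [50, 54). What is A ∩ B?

Merge the first list: [12, 22), [33, 48), [49, 61).
Merge the second list: [25, 35), [50, 54).
[12, 22): no overlap with the second set.
[33, 48) meets the second set on [33, 35).
[49, 61) meets the second set on [50, 54).

[33, 35) ∪ [50, 54)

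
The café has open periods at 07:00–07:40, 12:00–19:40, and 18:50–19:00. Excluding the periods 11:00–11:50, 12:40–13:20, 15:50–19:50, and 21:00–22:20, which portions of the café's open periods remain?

Merge the first list: 07:00–07:40, 12:00–19:40.
07:00–07:40 is untouched.
12:00–19:40 with B removed leaves 12:00–12:40, 13:20–15:50.

07:00–07:40, 12:00–12:40, 13:20–15:50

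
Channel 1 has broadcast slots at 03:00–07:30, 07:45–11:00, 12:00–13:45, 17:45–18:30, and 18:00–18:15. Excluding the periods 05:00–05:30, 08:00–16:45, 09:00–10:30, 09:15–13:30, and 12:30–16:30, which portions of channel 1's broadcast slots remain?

03:00–05:00, 05:30–07:30, 07:45–08:00, 17:45–18:30

First set merges to 03:00–07:30, 07:45–11:00, 12:00–13:45, 17:45–18:30.
Second set merges to 05:00–05:30, 08:00–16:45.
03:00–07:30 with B removed leaves 03:00–05:00, 05:30–07:30.
07:45–11:00 with B removed leaves 07:45–08:00.
12:00–13:45 lies entirely inside B → drops out.
17:45–18:30 is untouched.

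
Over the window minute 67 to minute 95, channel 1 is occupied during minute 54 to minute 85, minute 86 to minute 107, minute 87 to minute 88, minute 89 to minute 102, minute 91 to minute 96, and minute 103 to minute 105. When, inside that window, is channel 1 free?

Covered (merged): minute 54 to minute 85, minute 86 to minute 107.
Complement within minute 67 to minute 95: minute 85 to minute 86.

minute 85 to minute 86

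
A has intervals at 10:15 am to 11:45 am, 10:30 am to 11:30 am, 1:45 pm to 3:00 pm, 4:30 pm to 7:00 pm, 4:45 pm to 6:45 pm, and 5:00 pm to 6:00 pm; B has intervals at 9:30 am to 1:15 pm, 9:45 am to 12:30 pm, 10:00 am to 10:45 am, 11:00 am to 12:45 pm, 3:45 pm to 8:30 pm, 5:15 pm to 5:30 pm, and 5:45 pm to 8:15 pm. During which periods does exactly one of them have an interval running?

First set merges to 10:15 am-11:45 am, 1:45 pm-3:00 pm, 4:30 pm-7:00 pm.
Second set merges to 9:30 am-1:15 pm, 3:45 pm-8:30 pm.
A but not B: 1:45 pm-3:00 pm.
B but not A: 9:30 am-10:15 am, 11:45 am-1:15 pm, 3:45 pm-4:30 pm, 7:00 pm-8:30 pm.
Combining gives A △ B.

9:30 am-10:15 am, 11:45 am-1:15 pm, 1:45 pm-3:00 pm, 3:45 pm-4:30 pm, 7:00 pm-8:30 pm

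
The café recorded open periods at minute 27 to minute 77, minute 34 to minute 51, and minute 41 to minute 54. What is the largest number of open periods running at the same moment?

Walk the sorted start/end points keeping a running depth.
The depth first hits 3 at minute 41.

3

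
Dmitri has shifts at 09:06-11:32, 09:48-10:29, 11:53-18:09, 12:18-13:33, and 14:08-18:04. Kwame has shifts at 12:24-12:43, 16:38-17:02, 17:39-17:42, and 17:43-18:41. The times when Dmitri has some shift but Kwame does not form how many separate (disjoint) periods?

5

First set merges to 09:06–11:32, 11:53–18:09.
A \ B = 09:06–11:32, 11:53–12:24, 12:43–16:38, 17:02–17:39, 17:42–17:43.
That is 5 disjoint pieces.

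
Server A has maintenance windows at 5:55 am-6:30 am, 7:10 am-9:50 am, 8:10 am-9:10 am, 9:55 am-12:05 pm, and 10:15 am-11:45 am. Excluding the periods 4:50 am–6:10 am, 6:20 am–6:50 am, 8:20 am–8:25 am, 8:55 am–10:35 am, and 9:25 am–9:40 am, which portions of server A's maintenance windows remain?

6:10 am-6:20 am, 7:10 am-8:20 am, 8:25 am-8:55 am, 10:35 am-12:05 pm

A, merged: 5:55 am-6:30 am, 7:10 am-9:50 am, 9:55 am-12:05 pm.
B, merged: 4:50 am-6:10 am, 6:20 am-6:50 am, 8:20 am-8:25 am, 8:55 am-10:35 am.
5:55 am-6:30 am minus B → 6:10 am-6:20 am.
7:10 am-9:50 am minus B → 7:10 am-8:20 am, 8:25 am-8:55 am.
9:55 am-12:05 pm minus B → 10:35 am-12:05 pm.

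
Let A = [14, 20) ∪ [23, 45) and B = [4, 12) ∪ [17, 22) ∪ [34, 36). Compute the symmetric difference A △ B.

A but not B: [14, 17), [23, 34), [36, 45).
B but not A: [4, 12), [20, 22).
Combining gives A △ B.

[4, 12) ∪ [14, 17) ∪ [20, 22) ∪ [23, 34) ∪ [36, 45)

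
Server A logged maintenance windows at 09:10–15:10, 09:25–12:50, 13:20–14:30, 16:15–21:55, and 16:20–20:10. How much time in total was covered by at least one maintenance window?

Merged: 09:10–15:10, 16:15–21:55.
Lengths: 6 h + 5 h 40 min = 11 h 40 min.

11 h 40 min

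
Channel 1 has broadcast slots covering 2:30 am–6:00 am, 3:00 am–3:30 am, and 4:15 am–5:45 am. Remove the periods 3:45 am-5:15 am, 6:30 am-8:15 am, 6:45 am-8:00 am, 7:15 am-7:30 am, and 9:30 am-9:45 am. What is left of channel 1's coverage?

A, merged: 2:30 am-6:00 am.
B, merged: 3:45 am-5:15 am, 6:30 am-8:15 am, 9:30 am-9:45 am.
2:30 am-6:00 am \ B = 2:30 am-3:45 am, 5:15 am-6:00 am.

2:30 am-3:45 am, 5:15 am-6:00 am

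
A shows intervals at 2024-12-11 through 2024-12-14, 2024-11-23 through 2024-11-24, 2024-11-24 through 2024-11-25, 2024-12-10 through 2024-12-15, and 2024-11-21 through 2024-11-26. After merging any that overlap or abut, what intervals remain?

Sort by start: 2024-11-21 through 2024-11-26, 2024-11-23 through 2024-11-24, 2024-11-24 through 2024-11-25, 2024-12-10 through 2024-12-15, 2024-12-11 through 2024-12-14.
2024-11-23 through 2024-11-24 overlaps/touches 2024-11-21 through 2024-11-26 → extend to 2024-11-21 through 2024-11-26.
2024-11-24 through 2024-11-25 overlaps/touches 2024-11-21 through 2024-11-26 → extend to 2024-11-21 through 2024-11-26.
2024-12-10 through 2024-12-15 is disjoint → start new block.
2024-12-11 through 2024-12-14 overlaps/touches 2024-12-10 through 2024-12-15 → extend to 2024-12-10 through 2024-12-15.

2024-11-21 through 2024-11-26, 2024-12-10 through 2024-12-15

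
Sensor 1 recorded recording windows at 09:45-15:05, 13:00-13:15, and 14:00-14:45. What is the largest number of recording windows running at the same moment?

2

At 13:00, 2 of the intervals are simultaneously active.
No point has more.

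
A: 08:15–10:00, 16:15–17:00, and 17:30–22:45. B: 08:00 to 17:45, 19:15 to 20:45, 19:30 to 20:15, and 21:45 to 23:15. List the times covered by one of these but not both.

Second set merges to 08:00-17:45, 19:15-20:45, 21:45-23:15.
A but not B: 17:45-19:15, 20:45-21:45.
B but not A: 08:00-08:15, 10:00-16:15, 17:00-17:30, 22:45-23:15.
Combining gives A △ B.

08:00-08:15, 10:00-16:15, 17:00-17:30, 17:45-19:15, 20:45-21:45, 22:45-23:15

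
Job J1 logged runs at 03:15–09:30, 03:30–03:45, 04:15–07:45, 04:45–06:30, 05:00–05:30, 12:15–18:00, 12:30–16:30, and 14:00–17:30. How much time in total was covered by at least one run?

12 h

Merged: 03:15–09:30, 12:15–18:00.
Lengths: 6 h 15 min + 5 h 45 min = 12 h.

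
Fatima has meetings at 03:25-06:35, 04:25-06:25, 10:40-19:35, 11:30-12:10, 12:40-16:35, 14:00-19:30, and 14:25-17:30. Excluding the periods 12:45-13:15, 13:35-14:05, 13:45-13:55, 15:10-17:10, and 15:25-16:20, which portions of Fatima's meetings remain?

03:25–06:35, 10:40–12:45, 13:15–13:35, 14:05–15:10, 17:10–19:35

Merge the first list: 03:25–06:35, 10:40–19:35.
Merge the second list: 12:45–13:15, 13:35–14:05, 15:10–17:10.
03:25–06:35 is untouched.
10:40–19:35 with B removed leaves 10:40–12:45, 13:15–13:35, 14:05–15:10, 17:10–19:35.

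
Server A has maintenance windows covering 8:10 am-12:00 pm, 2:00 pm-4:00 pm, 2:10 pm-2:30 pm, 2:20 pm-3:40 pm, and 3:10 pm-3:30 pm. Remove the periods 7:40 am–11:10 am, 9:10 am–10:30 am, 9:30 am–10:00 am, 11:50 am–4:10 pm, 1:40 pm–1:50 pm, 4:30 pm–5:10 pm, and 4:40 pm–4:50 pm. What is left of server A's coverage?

11:10 am–11:50 am

Merge the first list: 8:10 am–12:00 pm, 2:00 pm–4:00 pm.
Merge the second list: 7:40 am–11:10 am, 11:50 am–4:10 pm, 4:30 pm–5:10 pm.
8:10 am–12:00 pm \ B = 11:10 am–11:50 am.
2:00 pm–4:00 pm: entirely removed.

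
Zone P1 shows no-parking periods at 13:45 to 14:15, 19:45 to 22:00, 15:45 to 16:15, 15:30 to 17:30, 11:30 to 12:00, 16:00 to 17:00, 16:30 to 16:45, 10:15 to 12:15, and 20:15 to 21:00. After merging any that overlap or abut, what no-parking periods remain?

Sort by start: 10:15–12:15, 11:30–12:00, 13:45–14:15, 15:30–17:30, 15:45–16:15, 16:00–17:00, 16:30–16:45, 19:45–22:00, 20:15–21:00.
11:30–12:00 overlaps/touches 10:15–12:15 → extend to 10:15–12:15.
13:45–14:15 is disjoint → start new block.
15:30–17:30 is disjoint → start new block.
15:45–16:15 overlaps/touches 15:30–17:30 → extend to 15:30–17:30.
16:00–17:00 overlaps/touches 15:30–17:30 → extend to 15:30–17:30.
16:30–16:45 overlaps/touches 15:30–17:30 → extend to 15:30–17:30.
19:45–22:00 is disjoint → start new block.
20:15–21:00 overlaps/touches 19:45–22:00 → extend to 19:45–22:00.

10:15–12:15, 13:45–14:15, 15:30–17:30, 19:45–22:00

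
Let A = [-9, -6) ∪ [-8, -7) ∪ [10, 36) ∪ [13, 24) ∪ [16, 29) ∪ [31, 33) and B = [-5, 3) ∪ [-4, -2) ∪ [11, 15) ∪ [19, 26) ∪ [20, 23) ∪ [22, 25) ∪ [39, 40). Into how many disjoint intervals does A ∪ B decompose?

4

A, merged: [-9, -6), [10, 36).
B, merged: [-5, 3), [11, 15), [19, 26), [39, 40).
A ∪ B = [-9, -6), [-5, 3), [10, 36), [39, 40).
That is 4 disjoint pieces.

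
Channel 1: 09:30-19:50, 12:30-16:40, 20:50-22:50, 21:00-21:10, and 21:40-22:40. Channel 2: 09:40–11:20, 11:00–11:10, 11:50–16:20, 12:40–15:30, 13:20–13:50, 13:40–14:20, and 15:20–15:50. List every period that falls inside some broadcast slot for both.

A, merged: 09:30-19:50, 20:50-22:50.
B, merged: 09:40-11:20, 11:50-16:20.
09:30-19:50 ∩ B → 09:40-11:20, 11:50-16:20.
20:50-22:50 meets no B interval.

09:40-11:20, 11:50-16:20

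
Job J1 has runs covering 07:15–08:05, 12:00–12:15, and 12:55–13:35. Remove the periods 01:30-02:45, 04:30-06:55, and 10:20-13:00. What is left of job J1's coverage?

07:15-08:05, 13:00-13:35

07:15-08:05: nothing removed.
12:00-12:15: entirely removed.
12:55-13:35 \ B = 13:00-13:35.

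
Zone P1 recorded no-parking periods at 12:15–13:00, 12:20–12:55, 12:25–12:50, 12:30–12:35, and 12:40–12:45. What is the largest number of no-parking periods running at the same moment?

4

Sweep endpoints in order; track running count of active intervals.
Peak of 4 reached at 12:30.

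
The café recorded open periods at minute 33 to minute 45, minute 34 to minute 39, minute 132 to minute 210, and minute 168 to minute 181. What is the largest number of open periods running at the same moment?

At minute 34, 2 of the intervals are simultaneously active.
No point has more.

2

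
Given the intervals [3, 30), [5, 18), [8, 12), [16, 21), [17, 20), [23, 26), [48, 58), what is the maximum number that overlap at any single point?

At 17, 4 of the intervals are simultaneously active.
No point has more.

4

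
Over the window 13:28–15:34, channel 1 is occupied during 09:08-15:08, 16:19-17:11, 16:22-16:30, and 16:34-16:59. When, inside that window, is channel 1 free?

15:08–15:34

After merging, the occupied span is 09:08–15:08, 16:19–17:11.
Gaps within 13:28–15:34: 15:08–15:34.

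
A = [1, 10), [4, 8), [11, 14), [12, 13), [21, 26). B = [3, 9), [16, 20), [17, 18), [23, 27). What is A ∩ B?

[3, 9) ∪ [23, 26)

First set merges to [1, 10), [11, 14), [21, 26).
Second set merges to [3, 9), [16, 20), [23, 27).
[1, 10) meets the second set on [3, 9).
[11, 14): no overlap with the second set.
[21, 26) meets the second set on [23, 26).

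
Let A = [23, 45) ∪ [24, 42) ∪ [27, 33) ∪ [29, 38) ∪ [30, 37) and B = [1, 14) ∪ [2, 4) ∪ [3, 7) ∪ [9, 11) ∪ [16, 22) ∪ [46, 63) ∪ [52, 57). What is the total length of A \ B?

A, merged: [23, 45).
B, merged: [1, 14), [16, 22), [46, 63).
A \ B = [23, 45).
Total: 22.

22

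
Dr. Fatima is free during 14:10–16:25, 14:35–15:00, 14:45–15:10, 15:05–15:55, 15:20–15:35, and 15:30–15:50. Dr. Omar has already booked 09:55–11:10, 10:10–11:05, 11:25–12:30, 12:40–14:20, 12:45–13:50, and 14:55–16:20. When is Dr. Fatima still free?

14:20-14:55, 16:20-16:25

A, merged: 14:10-16:25.
B, merged: 09:55-11:10, 11:25-12:30, 12:40-14:20, 14:55-16:20.
14:10-16:25 with B removed leaves 14:20-14:55, 16:20-16:25.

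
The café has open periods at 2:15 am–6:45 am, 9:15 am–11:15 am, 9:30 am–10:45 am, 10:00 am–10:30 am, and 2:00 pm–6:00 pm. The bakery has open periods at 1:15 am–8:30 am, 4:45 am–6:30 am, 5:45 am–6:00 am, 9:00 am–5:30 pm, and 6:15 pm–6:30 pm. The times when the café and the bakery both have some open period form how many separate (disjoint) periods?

First set merges to 2:15 am-6:45 am, 9:15 am-11:15 am, 2:00 pm-6:00 pm.
Second set merges to 1:15 am-8:30 am, 9:00 am-5:30 pm, 6:15 pm-6:30 pm.
A ∩ B = 2:15 am-6:45 am, 9:15 am-11:15 am, 2:00 pm-5:30 pm.
That is 3 disjoint pieces.

3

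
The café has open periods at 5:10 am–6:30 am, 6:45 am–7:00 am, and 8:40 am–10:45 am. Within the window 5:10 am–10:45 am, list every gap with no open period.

Covered (merged): 5:10 am–6:30 am, 6:45 am–7:00 am, 8:40 am–10:45 am.
Gaps within 5:10 am–10:45 am: 6:30 am–6:45 am, 7:00 am–8:40 am.

6:30 am–6:45 am, 7:00 am–8:40 am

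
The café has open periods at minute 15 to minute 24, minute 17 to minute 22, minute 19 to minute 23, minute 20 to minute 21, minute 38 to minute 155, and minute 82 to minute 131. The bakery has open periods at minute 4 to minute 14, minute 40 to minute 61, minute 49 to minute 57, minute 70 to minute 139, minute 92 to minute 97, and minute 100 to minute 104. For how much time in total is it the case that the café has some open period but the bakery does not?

36 minutes

Merge the first list: minute 15 to minute 24, minute 38 to minute 155.
Merge the second list: minute 4 to minute 14, minute 40 to minute 61, minute 70 to minute 139.
A \ B = minute 15 to minute 24, minute 38 to minute 40, minute 61 to minute 70, minute 139 to minute 155.
Total: 9 minutes + 2 minutes + 9 minutes + 16 minutes = 36 minutes.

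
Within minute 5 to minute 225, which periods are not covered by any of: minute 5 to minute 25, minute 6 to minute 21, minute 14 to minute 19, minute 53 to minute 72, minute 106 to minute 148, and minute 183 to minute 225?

After merging, the occupied span is minute 5 to minute 25, minute 53 to minute 72, minute 106 to minute 148, minute 183 to minute 225.
Complement within minute 5 to minute 225: minute 25 to minute 53, minute 72 to minute 106, minute 148 to minute 183.

minute 25 to minute 53, minute 72 to minute 106, minute 148 to minute 183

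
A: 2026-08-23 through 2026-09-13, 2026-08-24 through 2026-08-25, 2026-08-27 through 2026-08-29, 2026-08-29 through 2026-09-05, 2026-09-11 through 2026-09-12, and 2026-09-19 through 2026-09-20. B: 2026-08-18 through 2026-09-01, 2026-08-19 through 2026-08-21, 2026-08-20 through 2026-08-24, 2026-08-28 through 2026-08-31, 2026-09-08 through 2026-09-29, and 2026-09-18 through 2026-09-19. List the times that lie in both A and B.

2026-08-23 through 2026-09-01, 2026-09-08 through 2026-09-13, 2026-09-19 through 2026-09-20

A, merged: 2026-08-23 through 2026-09-13, 2026-09-19 through 2026-09-20.
B, merged: 2026-08-18 through 2026-09-01, 2026-09-08 through 2026-09-29.
2026-08-23 through 2026-09-13 overlaps B on 2026-08-23 through 2026-09-01, 2026-09-08 through 2026-09-13.
2026-09-19 through 2026-09-20 overlaps B on 2026-09-19 through 2026-09-20.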